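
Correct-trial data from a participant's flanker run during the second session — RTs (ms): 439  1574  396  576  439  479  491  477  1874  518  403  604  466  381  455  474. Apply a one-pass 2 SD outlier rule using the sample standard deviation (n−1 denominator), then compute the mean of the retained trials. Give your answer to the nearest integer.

n = 16, ΣRT = 10046, M = 627.875
Σ(x−M)² = 2843371.75; s = √(2843371.75/15) = 435.383
Cutoffs: 627.875 ± 2·435.383 → [-242.9, 1498.6]
Outside: 1574, 1874 → excluded.
Retained (n=14): Σ = 6598, mean = 6598/14 = 471.286

471 ms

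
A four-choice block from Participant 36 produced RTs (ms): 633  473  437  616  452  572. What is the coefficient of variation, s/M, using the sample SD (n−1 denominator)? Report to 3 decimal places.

0.164

n = 6, Σ = 3183, M = 530.5000
Σ(x−M)² = 37749.500; s = √(37749.500/5) = 86.8902
CV = 86.8902 / 530.5000 = 0.16379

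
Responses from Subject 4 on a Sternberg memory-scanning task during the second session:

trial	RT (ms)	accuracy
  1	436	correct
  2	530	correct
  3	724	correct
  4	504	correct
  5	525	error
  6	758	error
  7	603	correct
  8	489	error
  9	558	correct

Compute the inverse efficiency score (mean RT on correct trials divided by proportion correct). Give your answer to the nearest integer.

839 ms

Correct trials (n=6): 436, 530, 724, 504, 603, 558
Mean correct RT = 3355/6 = 559.1667 ms
Proportion correct = 6/9
IES = 559.1667 / (6/9) = 838.750 ms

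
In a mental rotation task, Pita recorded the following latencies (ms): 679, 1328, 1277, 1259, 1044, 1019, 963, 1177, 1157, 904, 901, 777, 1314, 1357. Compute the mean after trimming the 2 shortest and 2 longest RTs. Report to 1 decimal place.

1101.5 ms

Sorted: 679, 777, 901, 904, 963, 1019, 1044, 1157, 1177, 1259, 1277, 1314, 1328, 1357
Drop lowest 2 (679, 777) and highest 2 (1328, 1357)
Remaining (n=10): Σ = 11015, mean = 11015/10 = 1101.500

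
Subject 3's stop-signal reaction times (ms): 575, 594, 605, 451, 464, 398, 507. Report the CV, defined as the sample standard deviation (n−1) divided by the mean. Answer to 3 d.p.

0.156

n = 7, Σ = 3594, M = 513.4286
Σ(x−M)² = 38373.714; s = √(38373.714/6) = 79.9726
CV = 79.9726 / 513.4286 = 0.15576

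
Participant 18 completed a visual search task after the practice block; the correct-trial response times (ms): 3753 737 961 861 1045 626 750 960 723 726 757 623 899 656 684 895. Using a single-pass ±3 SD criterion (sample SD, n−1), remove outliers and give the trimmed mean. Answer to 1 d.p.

793.5 ms

n = 16, ΣRT = 15656, M = 978.500
Σ(x−M)² = 8460026.00; s = √(8460026.00/15) = 751.000
Cutoffs: 978.500 ± 3·751.000 → [-1274.5, 3231.5]
Outside: 3753 → excluded.
Retained (n=15): Σ = 11903, mean = 11903/15 = 793.533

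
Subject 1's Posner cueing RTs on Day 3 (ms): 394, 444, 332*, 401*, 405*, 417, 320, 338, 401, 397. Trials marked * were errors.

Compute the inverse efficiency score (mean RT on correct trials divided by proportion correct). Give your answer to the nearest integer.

553 ms

Correct trials (n=7): 394, 444, 417, 320, 338, 401, 397
Mean correct RT = 2711/7 = 387.2857 ms
Proportion correct = 7/10
IES = 387.2857 / (7/10) = 553.265 ms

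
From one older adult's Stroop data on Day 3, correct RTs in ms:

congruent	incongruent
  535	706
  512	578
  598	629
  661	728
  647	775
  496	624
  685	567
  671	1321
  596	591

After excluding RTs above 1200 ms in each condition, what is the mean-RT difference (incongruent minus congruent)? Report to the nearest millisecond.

incongruent: exclude 1321
M(congruent) = 5401/9 = 600.111
M(incongruent) = 5198/8 = 649.750
Difference = 649.750 − 600.111 = 49.639 ms

50 ms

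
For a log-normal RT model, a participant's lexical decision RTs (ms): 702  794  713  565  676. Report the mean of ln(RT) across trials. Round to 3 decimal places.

6.531

ln(RT): 6.5539, 6.6771, 6.5695, 6.3368, 6.5162
Σ ln(RT) = 32.6535
Mean = 32.6535/5 = 6.53070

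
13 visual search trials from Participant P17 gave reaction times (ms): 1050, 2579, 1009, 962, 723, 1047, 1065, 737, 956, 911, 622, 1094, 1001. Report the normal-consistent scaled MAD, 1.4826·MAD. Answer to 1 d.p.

94.9 ms

Sorted: 622, 723, 737, 911, 956, 962, 1001, 1009, 1047, 1050, 1065, 1094, 2579 → median = 1001
|x − 1001| sorted: 0, 8, 39, 45, 46, 49, 64, 90, 93, 264, 278, 379, 1578 → MAD = 64
Robust SD ≈ 1.4826 × 64 = 94.886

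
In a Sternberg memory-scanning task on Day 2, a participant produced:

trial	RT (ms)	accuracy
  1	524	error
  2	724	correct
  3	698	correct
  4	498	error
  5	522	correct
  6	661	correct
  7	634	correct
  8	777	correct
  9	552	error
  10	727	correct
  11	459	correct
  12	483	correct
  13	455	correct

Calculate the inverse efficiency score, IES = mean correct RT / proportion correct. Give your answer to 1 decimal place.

Correct trials (n=10): 724, 698, 522, 661, 634, 777, 727, 459, 483, 455
Mean correct RT = 6140/10 = 614.0000 ms
Proportion correct = 10/13
IES = 614.0000 / (10/13) = 798.200 ms

798.2 ms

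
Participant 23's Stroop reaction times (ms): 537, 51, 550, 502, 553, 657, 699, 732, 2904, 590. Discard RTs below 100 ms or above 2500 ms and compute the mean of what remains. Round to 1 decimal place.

Excluded: 51, 2904
Retained (n=8): Σ = 4820
Mean = 4820/8 = 602.5000

602.5 ms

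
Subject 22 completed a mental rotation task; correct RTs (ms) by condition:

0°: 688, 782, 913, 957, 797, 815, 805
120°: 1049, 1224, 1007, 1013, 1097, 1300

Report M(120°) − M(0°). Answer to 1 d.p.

M(0°) = 5757/7 = 822.429
M(120°) = 6690/6 = 1115.000
Difference = 1115.000 − 822.429 = 292.571 ms

292.6 ms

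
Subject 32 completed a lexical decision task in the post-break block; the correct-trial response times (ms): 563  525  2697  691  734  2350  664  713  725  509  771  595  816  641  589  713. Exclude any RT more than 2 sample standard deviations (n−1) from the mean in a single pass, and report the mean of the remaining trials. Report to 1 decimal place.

660.6 ms

n = 16, ΣRT = 14296, M = 893.500
Σ(x−M)² = 6246128.00; s = √(6246128.00/15) = 645.297
Cutoffs: 893.500 ± 2·645.297 → [-397.1, 2184.1]
Outside: 2350, 2697 → excluded.
Retained (n=14): Σ = 9249, mean = 9249/14 = 660.643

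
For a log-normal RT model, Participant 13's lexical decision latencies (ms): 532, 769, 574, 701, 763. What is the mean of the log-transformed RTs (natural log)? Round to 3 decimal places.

6.493

ln(RT): 6.2766, 6.6451, 6.3526, 6.5525, 6.6373
Σ ln(RT) = 32.4641
Mean = 32.4641/5 = 6.49283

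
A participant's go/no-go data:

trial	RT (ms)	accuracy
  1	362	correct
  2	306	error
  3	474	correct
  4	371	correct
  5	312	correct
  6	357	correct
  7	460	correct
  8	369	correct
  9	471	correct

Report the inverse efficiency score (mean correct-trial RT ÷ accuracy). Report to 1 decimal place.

446.6 ms

Correct trials (n=8): 362, 474, 371, 312, 357, 460, 369, 471
Mean correct RT = 3176/8 = 397.0000 ms
Proportion correct = 8/9
IES = 397.0000 / (8/9) = 446.625 ms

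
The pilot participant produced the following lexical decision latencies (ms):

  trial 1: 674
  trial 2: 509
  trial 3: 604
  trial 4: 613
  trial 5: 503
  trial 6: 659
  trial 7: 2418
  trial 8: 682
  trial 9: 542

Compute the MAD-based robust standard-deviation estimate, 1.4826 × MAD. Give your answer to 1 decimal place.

102.3 ms

Sorted: 503, 509, 542, 604, 613, 659, 674, 682, 2418 → median = 613
|x − 613| sorted: 0, 9, 46, 61, 69, 71, 104, 110, 1805 → MAD = 69
Robust SD ≈ 1.4826 × 69 = 102.299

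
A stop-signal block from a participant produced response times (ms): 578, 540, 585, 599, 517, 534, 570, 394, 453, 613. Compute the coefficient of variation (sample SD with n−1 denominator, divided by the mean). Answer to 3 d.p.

0.128

n = 10, Σ = 5383, M = 538.3000
Σ(x−M)² = 42600.100; s = √(42600.100/9) = 68.7993
CV = 68.7993 / 538.3000 = 0.12781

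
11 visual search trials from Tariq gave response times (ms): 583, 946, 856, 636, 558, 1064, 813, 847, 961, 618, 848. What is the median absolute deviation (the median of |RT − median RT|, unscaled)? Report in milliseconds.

114 ms

Sorted: 558, 583, 618, 636, 813, 847, 848, 856, 946, 961, 1064 → median = 847
|x − 847|: 264, 99, 9, 211, 289, 217, 34, 0, 114, 229, 1
Sorted deviations: 0, 1, 9, 34, 99, 114, 211, 217, 229, 264, 289 → MAD = 114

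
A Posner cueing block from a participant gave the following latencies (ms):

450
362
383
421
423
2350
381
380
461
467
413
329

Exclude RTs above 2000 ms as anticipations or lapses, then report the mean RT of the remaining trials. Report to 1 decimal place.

Excluded: 2350
Retained (n=11): Σ = 4470
Mean = 4470/11 = 406.3636

406.4 ms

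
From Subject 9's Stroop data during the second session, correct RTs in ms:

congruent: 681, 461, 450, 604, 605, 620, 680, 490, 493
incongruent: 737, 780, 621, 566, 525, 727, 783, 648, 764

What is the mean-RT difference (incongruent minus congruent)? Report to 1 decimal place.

118.6 ms

M(congruent) = 5084/9 = 564.889
M(incongruent) = 6151/9 = 683.444
Difference = 683.444 − 564.889 = 118.556 ms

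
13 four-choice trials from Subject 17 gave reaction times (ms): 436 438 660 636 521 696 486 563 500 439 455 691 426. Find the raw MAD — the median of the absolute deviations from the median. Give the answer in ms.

Sorted: 426, 436, 438, 439, 455, 486, 500, 521, 563, 636, 660, 691, 696 → median = 500
|x − 500|: 64, 62, 160, 136, 21, 196, 14, 63, 0, 61, 45, 191, 74
Sorted deviations: 0, 14, 21, 45, 61, 62, 63, 64, 74, 136, 160, 191, 196 → MAD = 63

63 ms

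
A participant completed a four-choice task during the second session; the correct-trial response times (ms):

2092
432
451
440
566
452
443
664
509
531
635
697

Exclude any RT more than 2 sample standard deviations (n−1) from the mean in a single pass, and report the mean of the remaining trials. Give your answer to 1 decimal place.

n = 12, ΣRT = 7912, M = 659.333
Σ(x−M)² = 2335324.67; s = √(2335324.67/11) = 460.763
Cutoffs: 659.333 ± 2·460.763 → [-262.2, 1580.9]
Outside: 2092 → excluded.
Retained (n=11): Σ = 5820, mean = 5820/11 = 529.091

529.1 ms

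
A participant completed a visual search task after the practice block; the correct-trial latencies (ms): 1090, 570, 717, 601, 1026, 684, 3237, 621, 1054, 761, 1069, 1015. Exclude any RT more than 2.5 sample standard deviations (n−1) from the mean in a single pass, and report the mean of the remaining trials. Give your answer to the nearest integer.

837 ms

n = 12, ΣRT = 12445, M = 1037.083
Σ(x−M)² = 5729152.92; s = √(5729152.92/11) = 721.687
Cutoffs: 1037.083 ± 2.5·721.687 → [-767.1, 2841.3]
Outside: 3237 → excluded.
Retained (n=11): Σ = 9208, mean = 9208/11 = 837.091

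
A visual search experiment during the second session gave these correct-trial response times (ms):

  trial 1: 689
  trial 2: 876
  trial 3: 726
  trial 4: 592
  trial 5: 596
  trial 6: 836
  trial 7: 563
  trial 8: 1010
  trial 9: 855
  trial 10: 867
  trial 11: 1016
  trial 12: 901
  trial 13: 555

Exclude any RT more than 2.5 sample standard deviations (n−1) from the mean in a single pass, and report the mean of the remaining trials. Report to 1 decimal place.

n = 13, ΣRT = 10082, M = 775.538
Σ(x−M)² = 326635.23; s = √(326635.23/12) = 164.984
Cutoffs: 775.538 ± 2.5·164.984 → [363.1, 1188.0]
No RTs fall outside the cutoffs; all 13 retained. Mean = 10082/13 = 775.538

775.5 ms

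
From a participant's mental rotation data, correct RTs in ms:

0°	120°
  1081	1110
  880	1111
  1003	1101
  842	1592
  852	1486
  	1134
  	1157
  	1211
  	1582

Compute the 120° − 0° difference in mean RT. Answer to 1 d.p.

M(0°) = 4658/5 = 931.600
M(120°) = 11484/9 = 1276.000
Difference = 1276.000 − 931.600 = 344.400 ms

344.4 ms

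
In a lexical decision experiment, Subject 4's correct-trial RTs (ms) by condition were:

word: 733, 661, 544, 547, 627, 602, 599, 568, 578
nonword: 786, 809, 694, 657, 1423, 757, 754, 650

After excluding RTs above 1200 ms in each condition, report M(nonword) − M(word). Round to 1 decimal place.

123.0 ms

nonword: exclude 1423
M(word) = 5459/9 = 606.556
M(nonword) = 5107/7 = 729.571
Difference = 729.571 − 606.556 = 123.016 ms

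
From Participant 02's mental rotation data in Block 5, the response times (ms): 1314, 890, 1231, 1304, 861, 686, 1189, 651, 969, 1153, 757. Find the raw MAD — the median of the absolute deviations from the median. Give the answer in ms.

Sorted: 651, 686, 757, 861, 890, 969, 1153, 1189, 1231, 1304, 1314 → median = 969
|x − 969|: 345, 79, 262, 335, 108, 283, 220, 318, 0, 184, 212
Sorted deviations: 0, 79, 108, 184, 212, 220, 262, 283, 318, 335, 345 → MAD = 220

220 ms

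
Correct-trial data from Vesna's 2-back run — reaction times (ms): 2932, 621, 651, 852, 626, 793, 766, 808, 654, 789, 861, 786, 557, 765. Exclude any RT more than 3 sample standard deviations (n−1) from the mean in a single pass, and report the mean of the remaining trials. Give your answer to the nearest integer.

n = 14, ΣRT = 12461, M = 890.071
Σ(x−M)² = 4605962.93; s = √(4605962.93/13) = 595.235
Cutoffs: 890.071 ± 3·595.235 → [-895.6, 2675.8]
Outside: 2932 → excluded.
Retained (n=13): Σ = 9529, mean = 9529/13 = 733.000

733 ms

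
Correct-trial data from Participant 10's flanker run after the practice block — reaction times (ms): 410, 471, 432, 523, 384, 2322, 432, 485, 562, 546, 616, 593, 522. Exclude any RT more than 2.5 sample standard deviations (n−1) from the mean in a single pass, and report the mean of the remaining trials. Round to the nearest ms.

n = 13, ΣRT = 8298, M = 638.308
Σ(x−M)² = 3131954.77; s = √(3131954.77/12) = 510.878
Cutoffs: 638.308 ± 2.5·510.878 → [-638.9, 1915.5]
Outside: 2322 → excluded.
Retained (n=12): Σ = 5976, mean = 5976/12 = 498.000

498 ms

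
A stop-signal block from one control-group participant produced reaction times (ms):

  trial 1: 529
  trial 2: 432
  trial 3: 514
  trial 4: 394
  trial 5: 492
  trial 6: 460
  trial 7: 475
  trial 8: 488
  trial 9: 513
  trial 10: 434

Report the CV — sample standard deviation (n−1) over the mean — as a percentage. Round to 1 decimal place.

9.1%

n = 10, Σ = 4731, M = 473.1000
Σ(x−M)² = 16618.900; s = √(16618.900/9) = 42.9714
CV = 42.9714 / 473.1000 = 0.09083 = 9.083%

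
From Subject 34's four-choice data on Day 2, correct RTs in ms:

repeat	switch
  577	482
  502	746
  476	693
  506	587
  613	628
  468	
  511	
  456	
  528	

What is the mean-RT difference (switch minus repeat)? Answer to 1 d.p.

M(repeat) = 4637/9 = 515.222
M(switch) = 3136/5 = 627.200
Difference = 627.200 − 515.222 = 111.978 ms

112.0 ms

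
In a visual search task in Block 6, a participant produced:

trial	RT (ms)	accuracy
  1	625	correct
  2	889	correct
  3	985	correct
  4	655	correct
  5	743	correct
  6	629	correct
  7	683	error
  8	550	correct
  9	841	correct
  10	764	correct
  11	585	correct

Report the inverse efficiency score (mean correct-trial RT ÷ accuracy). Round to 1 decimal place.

799.3 ms

Correct trials (n=10): 625, 889, 985, 655, 743, 629, 550, 841, 764, 585
Mean correct RT = 7266/10 = 726.6000 ms
Proportion correct = 10/11
IES = 726.6000 / (10/11) = 799.260 ms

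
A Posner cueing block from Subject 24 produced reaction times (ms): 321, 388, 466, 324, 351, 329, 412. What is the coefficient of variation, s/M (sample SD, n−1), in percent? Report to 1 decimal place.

n = 7, Σ = 2591, M = 370.1429
Σ(x−M)² = 17862.857; s = √(17862.857/6) = 54.5632
CV = 54.5632 / 370.1429 = 0.14741 = 14.741%

14.7%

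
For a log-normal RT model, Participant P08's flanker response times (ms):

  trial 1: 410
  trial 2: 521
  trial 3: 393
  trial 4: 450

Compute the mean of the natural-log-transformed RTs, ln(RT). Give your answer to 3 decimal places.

ln(RT): 6.0162, 6.2558, 5.9738, 6.1092
Σ ln(RT) = 24.3550
Mean = 24.3550/4 = 6.08874

6.089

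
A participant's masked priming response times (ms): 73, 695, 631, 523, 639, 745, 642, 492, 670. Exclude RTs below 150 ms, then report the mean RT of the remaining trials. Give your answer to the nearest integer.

Excluded: 73
Retained (n=8): Σ = 5037
Mean = 5037/8 = 629.6250

630 ms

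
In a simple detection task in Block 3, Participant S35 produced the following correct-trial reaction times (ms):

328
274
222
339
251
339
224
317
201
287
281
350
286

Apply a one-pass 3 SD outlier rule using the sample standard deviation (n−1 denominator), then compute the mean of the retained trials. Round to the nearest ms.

n = 13, ΣRT = 3699, M = 284.538
Σ(x−M)² = 28971.23; s = √(28971.23/12) = 49.135
Cutoffs: 284.538 ± 3·49.135 → [137.1, 431.9]
No RTs fall outside the cutoffs; all 13 retained. Mean = 3699/13 = 284.538

285 ms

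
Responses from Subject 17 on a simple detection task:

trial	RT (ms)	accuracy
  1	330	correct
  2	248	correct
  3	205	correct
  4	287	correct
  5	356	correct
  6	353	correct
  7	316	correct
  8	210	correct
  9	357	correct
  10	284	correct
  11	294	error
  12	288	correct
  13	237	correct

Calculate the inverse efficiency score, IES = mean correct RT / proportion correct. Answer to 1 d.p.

Correct trials (n=12): 330, 248, 205, 287, 356, 353, 316, 210, 357, 284, 288, 237
Mean correct RT = 3471/12 = 289.2500 ms
Proportion correct = 12/13
IES = 289.2500 / (12/13) = 313.354 ms

313.4 ms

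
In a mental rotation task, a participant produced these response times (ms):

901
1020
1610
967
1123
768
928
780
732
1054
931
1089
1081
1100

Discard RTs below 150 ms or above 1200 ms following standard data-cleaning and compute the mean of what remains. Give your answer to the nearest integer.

960 ms

Excluded: 1610
Retained (n=13): Σ = 12474
Mean = 12474/13 = 959.5385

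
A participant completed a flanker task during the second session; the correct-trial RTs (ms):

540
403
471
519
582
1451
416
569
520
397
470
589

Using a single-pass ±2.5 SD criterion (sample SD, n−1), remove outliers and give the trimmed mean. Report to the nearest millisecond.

498 ms

n = 12, ΣRT = 6927, M = 577.250
Σ(x−M)² = 883372.25; s = √(883372.25/11) = 283.384
Cutoffs: 577.250 ± 2.5·283.384 → [-131.2, 1285.7]
Outside: 1451 → excluded.
Retained (n=11): Σ = 5476, mean = 5476/11 = 497.818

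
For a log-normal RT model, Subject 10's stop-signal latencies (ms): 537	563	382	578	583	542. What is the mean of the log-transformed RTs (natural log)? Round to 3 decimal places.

ln(RT): 6.2860, 6.3333, 5.9454, 6.3596, 6.3682, 6.2953
Σ ln(RT) = 37.5877
Mean = 37.5877/6 = 6.26462

6.265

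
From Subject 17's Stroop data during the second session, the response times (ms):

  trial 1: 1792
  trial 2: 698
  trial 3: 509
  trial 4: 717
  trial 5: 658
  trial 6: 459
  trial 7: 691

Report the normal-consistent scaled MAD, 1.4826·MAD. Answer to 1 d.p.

48.9 ms

Sorted: 459, 509, 658, 691, 698, 717, 1792 → median = 691
|x − 691| sorted: 0, 7, 26, 33, 182, 232, 1101 → MAD = 33
Robust SD ≈ 1.4826 × 33 = 48.926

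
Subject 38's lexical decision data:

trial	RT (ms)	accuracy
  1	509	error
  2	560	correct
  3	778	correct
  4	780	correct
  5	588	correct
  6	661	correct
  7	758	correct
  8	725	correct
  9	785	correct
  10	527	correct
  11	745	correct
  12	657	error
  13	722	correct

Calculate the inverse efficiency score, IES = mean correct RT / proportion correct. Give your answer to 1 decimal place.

819.6 ms

Correct trials (n=11): 560, 778, 780, 588, 661, 758, 725, 785, 527, 745, 722
Mean correct RT = 7629/11 = 693.5455 ms
Proportion correct = 11/13
IES = 693.5455 / (11/13) = 819.645 ms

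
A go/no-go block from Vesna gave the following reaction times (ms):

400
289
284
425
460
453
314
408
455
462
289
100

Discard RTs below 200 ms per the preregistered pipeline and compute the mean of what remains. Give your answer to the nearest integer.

385 ms

Excluded: 100
Retained (n=11): Σ = 4239
Mean = 4239/11 = 385.3636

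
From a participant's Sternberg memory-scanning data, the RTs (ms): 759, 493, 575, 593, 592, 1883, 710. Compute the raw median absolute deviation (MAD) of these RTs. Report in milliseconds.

Sorted: 493, 575, 592, 593, 710, 759, 1883 → median = 593
|x − 593|: 166, 100, 18, 0, 1, 1290, 117
Sorted deviations: 0, 1, 18, 100, 117, 166, 1290 → MAD = 100

100 ms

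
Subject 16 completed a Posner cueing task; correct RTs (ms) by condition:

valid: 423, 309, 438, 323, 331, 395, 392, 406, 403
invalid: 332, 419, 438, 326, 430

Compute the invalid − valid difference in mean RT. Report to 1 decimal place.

9.0 ms

M(valid) = 3420/9 = 380.000
M(invalid) = 1945/5 = 389.000
Difference = 389.000 − 380.000 = 9.000 ms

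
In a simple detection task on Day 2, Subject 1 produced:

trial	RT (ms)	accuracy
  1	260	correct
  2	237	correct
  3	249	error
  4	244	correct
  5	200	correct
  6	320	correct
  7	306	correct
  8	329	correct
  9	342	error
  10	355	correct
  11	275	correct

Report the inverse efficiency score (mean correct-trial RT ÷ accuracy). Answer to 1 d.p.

Correct trials (n=9): 260, 237, 244, 200, 320, 306, 329, 355, 275
Mean correct RT = 2526/9 = 280.6667 ms
Proportion correct = 9/11
IES = 280.6667 / (9/11) = 343.037 ms

343.0 ms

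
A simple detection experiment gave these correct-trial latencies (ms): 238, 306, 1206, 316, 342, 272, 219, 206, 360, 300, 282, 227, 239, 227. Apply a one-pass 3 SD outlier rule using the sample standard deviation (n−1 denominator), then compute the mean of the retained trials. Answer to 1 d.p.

271.8 ms

n = 14, ΣRT = 4740, M = 338.571
Σ(x−M)² = 840391.43; s = √(840391.43/13) = 254.255
Cutoffs: 338.571 ± 3·254.255 → [-424.2, 1101.3]
Outside: 1206 → excluded.
Retained (n=13): Σ = 3534, mean = 3534/13 = 271.846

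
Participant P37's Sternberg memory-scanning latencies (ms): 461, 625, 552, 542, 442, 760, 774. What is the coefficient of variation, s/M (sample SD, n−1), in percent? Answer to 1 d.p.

n = 7, Σ = 4156, M = 593.7143
Σ(x−M)² = 106177.429; s = √(106177.429/6) = 133.0272
CV = 133.0272 / 593.7143 = 0.22406 = 22.406%

22.4%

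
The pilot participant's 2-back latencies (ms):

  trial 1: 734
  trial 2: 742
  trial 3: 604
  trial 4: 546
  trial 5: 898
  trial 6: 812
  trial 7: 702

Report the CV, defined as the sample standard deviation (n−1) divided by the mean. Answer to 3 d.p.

0.165

n = 7, Σ = 5038, M = 719.7143
Σ(x−M)² = 84883.429; s = √(84883.429/6) = 118.9422
CV = 118.9422 / 719.7143 = 0.16526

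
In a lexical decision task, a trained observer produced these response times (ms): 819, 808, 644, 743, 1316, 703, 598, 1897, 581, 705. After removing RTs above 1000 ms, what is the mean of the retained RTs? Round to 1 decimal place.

700.1 ms

Excluded: 1316, 1897
Retained (n=8): Σ = 5601
Mean = 5601/8 = 700.1250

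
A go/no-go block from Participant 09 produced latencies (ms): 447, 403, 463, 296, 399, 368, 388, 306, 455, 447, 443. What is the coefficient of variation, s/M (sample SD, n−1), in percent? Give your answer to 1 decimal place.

14.5%

n = 11, Σ = 4415, M = 401.3636
Σ(x−M)² = 34070.545; s = √(34070.545/10) = 58.3700
CV = 58.3700 / 401.3636 = 0.14543 = 14.543%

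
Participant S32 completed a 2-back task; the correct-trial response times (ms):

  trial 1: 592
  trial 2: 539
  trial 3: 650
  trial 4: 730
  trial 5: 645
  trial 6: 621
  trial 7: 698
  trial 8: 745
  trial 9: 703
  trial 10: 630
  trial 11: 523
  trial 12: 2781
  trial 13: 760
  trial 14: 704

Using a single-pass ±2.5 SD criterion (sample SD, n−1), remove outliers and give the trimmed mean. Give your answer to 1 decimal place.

n = 14, ΣRT = 11321, M = 808.643
Σ(x−M)² = 4257449.21; s = √(4257449.21/13) = 572.273
Cutoffs: 808.643 ± 2.5·572.273 → [-622.0, 2239.3]
Outside: 2781 → excluded.
Retained (n=13): Σ = 8540, mean = 8540/13 = 656.923

656.9 ms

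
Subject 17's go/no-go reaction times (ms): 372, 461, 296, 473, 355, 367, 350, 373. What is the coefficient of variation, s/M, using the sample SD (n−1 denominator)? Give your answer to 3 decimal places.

n = 8, Σ = 3047, M = 380.8750
Σ(x−M)² = 24066.875; s = √(24066.875/7) = 58.6355
CV = 58.6355 / 380.8750 = 0.15395

0.154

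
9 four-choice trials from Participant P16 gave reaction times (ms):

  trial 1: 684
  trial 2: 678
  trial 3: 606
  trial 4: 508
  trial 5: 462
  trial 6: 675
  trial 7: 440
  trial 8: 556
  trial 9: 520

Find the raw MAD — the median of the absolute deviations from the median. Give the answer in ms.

Sorted: 440, 462, 508, 520, 556, 606, 675, 678, 684 → median = 556
|x − 556|: 128, 122, 50, 48, 94, 119, 116, 0, 36
Sorted deviations: 0, 36, 48, 50, 94, 116, 119, 122, 128 → MAD = 94

94 ms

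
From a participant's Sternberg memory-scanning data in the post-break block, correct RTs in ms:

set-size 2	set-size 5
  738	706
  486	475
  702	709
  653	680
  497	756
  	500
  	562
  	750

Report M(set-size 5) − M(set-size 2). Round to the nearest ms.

M(set-size 2) = 3076/5 = 615.200
M(set-size 5) = 5138/8 = 642.250
Difference = 642.250 − 615.200 = 27.050 ms

27 ms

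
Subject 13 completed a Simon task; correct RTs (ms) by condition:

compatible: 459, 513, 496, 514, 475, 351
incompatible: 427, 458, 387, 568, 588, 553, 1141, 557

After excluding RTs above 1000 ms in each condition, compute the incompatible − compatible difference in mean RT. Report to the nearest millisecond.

37 ms

incompatible: exclude 1141
M(compatible) = 2808/6 = 468.000
M(incompatible) = 3538/7 = 505.429
Difference = 505.429 − 468.000 = 37.429 ms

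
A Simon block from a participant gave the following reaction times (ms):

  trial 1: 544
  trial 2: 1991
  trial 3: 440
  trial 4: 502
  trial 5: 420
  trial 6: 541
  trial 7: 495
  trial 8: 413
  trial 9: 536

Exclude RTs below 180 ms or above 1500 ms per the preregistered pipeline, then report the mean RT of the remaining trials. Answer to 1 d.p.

Excluded: 1991
Retained (n=8): Σ = 3891
Mean = 3891/8 = 486.3750

486.4 ms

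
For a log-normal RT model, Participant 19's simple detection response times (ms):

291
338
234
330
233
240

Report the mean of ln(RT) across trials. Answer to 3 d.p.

5.614

ln(RT): 5.6733, 5.8230, 5.4553, 5.7991, 5.4510, 5.4806
Σ ln(RT) = 33.6825
Mean = 33.6825/6 = 5.61374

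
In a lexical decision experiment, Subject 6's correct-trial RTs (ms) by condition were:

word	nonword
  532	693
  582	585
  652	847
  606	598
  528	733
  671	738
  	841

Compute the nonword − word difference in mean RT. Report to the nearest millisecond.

124 ms

M(word) = 3571/6 = 595.167
M(nonword) = 5035/7 = 719.286
Difference = 719.286 − 595.167 = 124.119 ms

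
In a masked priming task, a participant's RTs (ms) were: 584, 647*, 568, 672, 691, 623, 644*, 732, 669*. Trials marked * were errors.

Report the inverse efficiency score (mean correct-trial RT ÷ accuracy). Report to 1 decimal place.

967.5 ms

Correct trials (n=6): 584, 568, 672, 691, 623, 732
Mean correct RT = 3870/6 = 645.0000 ms
Proportion correct = 6/9
IES = 645.0000 / (6/9) = 967.500 ms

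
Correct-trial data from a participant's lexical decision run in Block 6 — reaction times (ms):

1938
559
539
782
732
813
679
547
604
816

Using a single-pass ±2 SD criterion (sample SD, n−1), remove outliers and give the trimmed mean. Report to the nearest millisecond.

675 ms

n = 10, ΣRT = 8009, M = 800.900
Σ(x−M)² = 1543676.90; s = √(1543676.90/9) = 414.149
Cutoffs: 800.900 ± 2·414.149 → [-27.4, 1629.2]
Outside: 1938 → excluded.
Retained (n=9): Σ = 6071, mean = 6071/9 = 674.556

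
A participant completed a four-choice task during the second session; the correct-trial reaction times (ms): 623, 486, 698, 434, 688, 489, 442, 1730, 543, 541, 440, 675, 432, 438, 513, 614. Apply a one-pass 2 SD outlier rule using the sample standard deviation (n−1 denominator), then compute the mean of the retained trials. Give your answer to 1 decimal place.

n = 16, ΣRT = 9786, M = 611.625
Σ(x−M)² = 1470639.75; s = √(1470639.75/15) = 313.118
Cutoffs: 611.625 ± 2·313.118 → [-14.6, 1237.9]
Outside: 1730 → excluded.
Retained (n=15): Σ = 8056, mean = 8056/15 = 537.067

537.1 ms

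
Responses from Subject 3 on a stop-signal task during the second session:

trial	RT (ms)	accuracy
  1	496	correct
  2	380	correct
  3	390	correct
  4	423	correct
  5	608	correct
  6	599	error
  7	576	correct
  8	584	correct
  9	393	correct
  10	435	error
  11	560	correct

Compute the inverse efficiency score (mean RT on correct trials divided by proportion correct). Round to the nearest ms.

599 ms

Correct trials (n=9): 496, 380, 390, 423, 608, 576, 584, 393, 560
Mean correct RT = 4410/9 = 490.0000 ms
Proportion correct = 9/11
IES = 490.0000 / (9/11) = 598.889 ms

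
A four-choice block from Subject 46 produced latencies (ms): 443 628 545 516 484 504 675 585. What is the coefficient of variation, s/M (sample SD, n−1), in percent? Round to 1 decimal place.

14.1%

n = 8, Σ = 4380, M = 547.5000
Σ(x−M)² = 41986.000; s = √(41986.000/7) = 77.4468
CV = 77.4468 / 547.5000 = 0.14146 = 14.146%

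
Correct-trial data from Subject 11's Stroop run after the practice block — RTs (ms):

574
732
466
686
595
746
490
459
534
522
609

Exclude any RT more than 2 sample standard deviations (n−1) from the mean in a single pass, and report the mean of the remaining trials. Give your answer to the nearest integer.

583 ms

n = 11, ΣRT = 6413, M = 583.000
Σ(x−M)² = 104116.00; s = √(104116.00/10) = 102.037
Cutoffs: 583.000 ± 2·102.037 → [378.9, 787.1]
No RTs fall outside the cutoffs; all 11 retained. Mean = 6413/11 = 583.000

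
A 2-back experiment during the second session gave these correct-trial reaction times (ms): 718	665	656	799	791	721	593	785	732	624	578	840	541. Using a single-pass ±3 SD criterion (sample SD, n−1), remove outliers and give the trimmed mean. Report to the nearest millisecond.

696 ms

n = 13, ΣRT = 9043, M = 695.615
Σ(x−M)² = 106997.08; s = √(106997.08/12) = 94.427
Cutoffs: 695.615 ± 3·94.427 → [412.3, 978.9]
No RTs fall outside the cutoffs; all 13 retained. Mean = 9043/13 = 695.615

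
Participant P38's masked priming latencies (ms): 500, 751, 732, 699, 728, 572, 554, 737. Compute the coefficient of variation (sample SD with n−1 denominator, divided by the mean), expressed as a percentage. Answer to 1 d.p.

15.2%

n = 8, Σ = 5273, M = 659.1250
Σ(x−M)² = 70112.875; s = √(70112.875/7) = 100.0806
CV = 100.0806 / 659.1250 = 0.15184 = 15.184%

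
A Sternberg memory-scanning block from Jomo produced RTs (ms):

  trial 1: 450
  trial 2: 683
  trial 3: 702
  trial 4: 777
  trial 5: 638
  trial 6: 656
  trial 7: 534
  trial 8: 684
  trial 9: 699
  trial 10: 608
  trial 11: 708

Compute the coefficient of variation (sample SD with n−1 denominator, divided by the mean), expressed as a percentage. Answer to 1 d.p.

14.0%

n = 11, Σ = 7139, M = 649.0000
Σ(x−M)² = 82232.000; s = √(82232.000/10) = 90.6819
CV = 90.6819 / 649.0000 = 0.13973 = 13.973%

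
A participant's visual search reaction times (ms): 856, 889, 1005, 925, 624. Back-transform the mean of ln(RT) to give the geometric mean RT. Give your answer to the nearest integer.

849 ms

ln(RT): 6.7523, 6.7901, 6.9127, 6.8298, 6.4362
Mean ln(RT) = 33.7211/5 = 6.74421
Geometric mean = exp(6.74421) = 849.13 ms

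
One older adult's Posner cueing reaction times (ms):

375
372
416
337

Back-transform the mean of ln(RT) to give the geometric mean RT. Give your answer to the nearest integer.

ln(RT): 5.9269, 5.9189, 6.0307, 5.8201
Mean ln(RT) = 23.6966/4 = 5.92415
Geometric mean = exp(5.92415) = 373.96 ms

374 ms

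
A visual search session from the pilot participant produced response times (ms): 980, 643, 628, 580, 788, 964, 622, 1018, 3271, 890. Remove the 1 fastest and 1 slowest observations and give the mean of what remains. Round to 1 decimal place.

Sorted: 580, 622, 628, 643, 788, 890, 964, 980, 1018, 3271
Drop lowest 1 (580) and highest 1 (3271)
Remaining (n=8): Σ = 6533, mean = 6533/8 = 816.625

816.6 ms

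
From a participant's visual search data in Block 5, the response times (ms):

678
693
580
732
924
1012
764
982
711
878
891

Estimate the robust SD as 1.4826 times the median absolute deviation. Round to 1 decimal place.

Sorted: 580, 678, 693, 711, 732, 764, 878, 891, 924, 982, 1012 → median = 764
|x − 764| sorted: 0, 32, 53, 71, 86, 114, 127, 160, 184, 218, 248 → MAD = 114
Robust SD ≈ 1.4826 × 114 = 169.016

169.0 ms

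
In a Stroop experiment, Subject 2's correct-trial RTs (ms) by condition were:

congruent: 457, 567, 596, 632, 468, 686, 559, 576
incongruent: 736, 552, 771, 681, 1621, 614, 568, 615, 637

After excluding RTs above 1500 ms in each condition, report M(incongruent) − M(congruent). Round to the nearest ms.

incongruent: exclude 1621
M(congruent) = 4541/8 = 567.625
M(incongruent) = 5174/8 = 646.750
Difference = 646.750 − 567.625 = 79.125 ms

79 ms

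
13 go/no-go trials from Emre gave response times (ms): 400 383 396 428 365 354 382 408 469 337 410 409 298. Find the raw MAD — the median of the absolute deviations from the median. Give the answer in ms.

14 ms

Sorted: 298, 337, 354, 365, 382, 383, 396, 400, 408, 409, 410, 428, 469 → median = 396
|x − 396|: 4, 13, 0, 32, 31, 42, 14, 12, 73, 59, 14, 13, 98
Sorted deviations: 0, 4, 12, 13, 13, 14, 14, 31, 32, 42, 59, 73, 98 → MAD = 14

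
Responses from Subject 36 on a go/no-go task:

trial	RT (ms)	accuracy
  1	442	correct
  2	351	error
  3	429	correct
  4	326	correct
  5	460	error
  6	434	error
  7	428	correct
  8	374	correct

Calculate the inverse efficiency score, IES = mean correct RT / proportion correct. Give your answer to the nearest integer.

Correct trials (n=5): 442, 429, 326, 428, 374
Mean correct RT = 1999/5 = 399.8000 ms
Proportion correct = 5/8
IES = 399.8000 / (5/8) = 639.680 ms

640 ms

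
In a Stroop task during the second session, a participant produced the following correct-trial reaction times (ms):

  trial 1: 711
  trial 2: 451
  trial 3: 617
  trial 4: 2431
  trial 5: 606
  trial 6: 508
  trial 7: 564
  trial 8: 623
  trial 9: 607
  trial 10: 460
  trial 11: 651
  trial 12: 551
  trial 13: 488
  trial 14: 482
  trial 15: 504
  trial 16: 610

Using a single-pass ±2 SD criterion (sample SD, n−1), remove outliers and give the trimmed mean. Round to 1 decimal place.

562.2 ms

n = 16, ΣRT = 10864, M = 679.000
Σ(x−M)² = 3358276.00; s = √(3358276.00/15) = 473.165
Cutoffs: 679.000 ± 2·473.165 → [-267.3, 1625.3]
Outside: 2431 → excluded.
Retained (n=15): Σ = 8433, mean = 8433/15 = 562.200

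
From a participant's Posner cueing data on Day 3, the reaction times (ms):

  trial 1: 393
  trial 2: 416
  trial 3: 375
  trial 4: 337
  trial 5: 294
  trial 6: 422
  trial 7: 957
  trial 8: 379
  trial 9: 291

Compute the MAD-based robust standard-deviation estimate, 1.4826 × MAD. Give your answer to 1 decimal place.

Sorted: 291, 294, 337, 375, 379, 393, 416, 422, 957 → median = 379
|x − 379| sorted: 0, 4, 14, 37, 42, 43, 85, 88, 578 → MAD = 42
Robust SD ≈ 1.4826 × 42 = 62.269

62.3 ms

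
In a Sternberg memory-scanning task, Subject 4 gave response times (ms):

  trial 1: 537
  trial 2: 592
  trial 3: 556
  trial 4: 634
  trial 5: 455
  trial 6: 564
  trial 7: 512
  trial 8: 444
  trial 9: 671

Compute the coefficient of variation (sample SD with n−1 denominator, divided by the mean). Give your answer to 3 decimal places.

n = 9, Σ = 4965, M = 551.6667
Σ(x−M)² = 45542.000; s = √(45542.000/8) = 75.4503
CV = 75.4503 / 551.6667 = 0.13677

0.137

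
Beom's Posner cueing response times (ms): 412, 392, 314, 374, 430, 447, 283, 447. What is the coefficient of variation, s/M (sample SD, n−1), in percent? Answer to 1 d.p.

n = 8, Σ = 3099, M = 387.3750
Σ(x−M)² = 26011.875; s = √(26011.875/7) = 60.9589
CV = 60.9589 / 387.3750 = 0.15736 = 15.736%

15.7%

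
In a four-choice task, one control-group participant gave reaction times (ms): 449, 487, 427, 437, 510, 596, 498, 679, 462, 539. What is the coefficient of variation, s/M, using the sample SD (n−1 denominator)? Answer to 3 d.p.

n = 10, Σ = 5084, M = 508.4000
Σ(x−M)² = 55688.400; s = √(55688.400/9) = 78.6613
CV = 78.6613 / 508.4000 = 0.15472

0.155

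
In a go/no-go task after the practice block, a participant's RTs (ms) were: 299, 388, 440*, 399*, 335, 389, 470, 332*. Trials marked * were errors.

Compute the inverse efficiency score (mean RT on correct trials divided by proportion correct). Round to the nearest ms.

602 ms

Correct trials (n=5): 299, 388, 335, 389, 470
Mean correct RT = 1881/5 = 376.2000 ms
Proportion correct = 5/8
IES = 376.2000 / (5/8) = 601.920 ms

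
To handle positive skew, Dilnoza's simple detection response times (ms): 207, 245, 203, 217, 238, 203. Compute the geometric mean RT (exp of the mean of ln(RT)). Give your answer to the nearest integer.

ln(RT): 5.3327, 5.5013, 5.3132, 5.3799, 5.4723, 5.3132
Mean ln(RT) = 32.3126/6 = 5.38543
Geometric mean = exp(5.38543) = 218.20 ms

218 ms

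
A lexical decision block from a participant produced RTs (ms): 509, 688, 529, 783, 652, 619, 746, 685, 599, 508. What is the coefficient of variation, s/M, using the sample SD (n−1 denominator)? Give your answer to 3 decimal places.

n = 10, Σ = 6318, M = 631.8000
Σ(x−M)² = 84513.600; s = √(84513.600/9) = 96.9041
CV = 96.9041 / 631.8000 = 0.15338

0.153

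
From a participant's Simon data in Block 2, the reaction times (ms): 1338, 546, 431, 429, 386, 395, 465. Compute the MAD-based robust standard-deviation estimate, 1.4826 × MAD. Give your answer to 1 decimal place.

Sorted: 386, 395, 429, 431, 465, 546, 1338 → median = 431
|x − 431| sorted: 0, 2, 34, 36, 45, 115, 907 → MAD = 36
Robust SD ≈ 1.4826 × 36 = 53.374

53.4 ms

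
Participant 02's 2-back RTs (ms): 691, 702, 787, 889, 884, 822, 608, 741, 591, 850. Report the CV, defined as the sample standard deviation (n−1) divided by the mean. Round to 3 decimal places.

n = 10, Σ = 7565, M = 756.5000
Σ(x−M)² = 104718.500; s = √(104718.500/9) = 107.8675
CV = 107.8675 / 756.5000 = 0.14259

0.143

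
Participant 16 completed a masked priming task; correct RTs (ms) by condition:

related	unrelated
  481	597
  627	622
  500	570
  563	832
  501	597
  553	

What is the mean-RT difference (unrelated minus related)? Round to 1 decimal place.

106.1 ms

M(related) = 3225/6 = 537.500
M(unrelated) = 3218/5 = 643.600
Difference = 643.600 − 537.500 = 106.100 ms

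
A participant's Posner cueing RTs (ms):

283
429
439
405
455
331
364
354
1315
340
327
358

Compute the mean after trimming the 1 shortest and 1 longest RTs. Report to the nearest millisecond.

380 ms

Sorted: 283, 327, 331, 340, 354, 358, 364, 405, 429, 439, 455, 1315
Drop lowest 1 (283) and highest 1 (1315)
Remaining (n=10): Σ = 3802, mean = 3802/10 = 380.200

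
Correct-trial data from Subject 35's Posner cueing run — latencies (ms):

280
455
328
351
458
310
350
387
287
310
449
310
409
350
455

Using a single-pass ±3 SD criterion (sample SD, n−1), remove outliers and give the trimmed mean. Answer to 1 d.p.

n = 15, ΣRT = 5489, M = 365.933
Σ(x−M)² = 58710.93; s = √(58710.93/14) = 64.758
Cutoffs: 365.933 ± 3·64.758 → [171.7, 560.2]
No RTs fall outside the cutoffs; all 15 retained. Mean = 5489/15 = 365.933

365.9 ms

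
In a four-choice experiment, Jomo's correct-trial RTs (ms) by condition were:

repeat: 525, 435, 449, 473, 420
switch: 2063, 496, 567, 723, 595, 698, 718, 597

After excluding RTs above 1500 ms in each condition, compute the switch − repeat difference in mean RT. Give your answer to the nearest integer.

167 ms

switch: exclude 2063
M(repeat) = 2302/5 = 460.400
M(switch) = 4394/7 = 627.714
Difference = 627.714 − 460.400 = 167.314 ms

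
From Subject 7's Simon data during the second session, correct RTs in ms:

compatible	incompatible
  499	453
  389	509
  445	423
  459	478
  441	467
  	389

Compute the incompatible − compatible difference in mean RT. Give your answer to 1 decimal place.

6.6 ms

M(compatible) = 2233/5 = 446.600
M(incompatible) = 2719/6 = 453.167
Difference = 453.167 − 446.600 = 6.567 ms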